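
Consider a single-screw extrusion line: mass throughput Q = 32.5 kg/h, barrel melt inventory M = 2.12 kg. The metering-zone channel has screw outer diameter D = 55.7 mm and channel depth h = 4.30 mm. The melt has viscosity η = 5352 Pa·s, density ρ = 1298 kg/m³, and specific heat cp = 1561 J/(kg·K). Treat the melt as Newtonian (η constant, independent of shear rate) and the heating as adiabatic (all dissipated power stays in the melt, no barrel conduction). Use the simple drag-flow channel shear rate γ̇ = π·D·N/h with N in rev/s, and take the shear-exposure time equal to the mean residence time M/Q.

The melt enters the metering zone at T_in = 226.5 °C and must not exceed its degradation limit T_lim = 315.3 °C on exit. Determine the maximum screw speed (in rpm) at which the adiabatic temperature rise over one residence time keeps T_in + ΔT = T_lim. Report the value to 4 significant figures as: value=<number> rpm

Throughput in SI: Q_s = 32.5 kg/h ÷ 3600 s/h = 0.00902778 kg/s
t_res = M / Q_s = 2.12 ÷ 0.00902778 = 234.831 s
D = 55.7 mm = 0.0557 m;  h = 4.30 mm = 0.0043 m
ΔT_a = T_lim − T_in = 315.3 − 226.5 = 88.8 K
Invert ΔT = ηγ̇²t_res/(ρcp) for γ̇: γ̇_max² = ΔT_a ρ cp / (η t_res) = 88.8·1298·1561 / (5352·234.831) = 143.159 s⁻²
γ̇_max = sqrt(143.159) = 11.9649 s⁻¹
N_max = γ̇_max·h / (π·D) = 11.9649 · 0.0043 / (π · 0.0557) = 0.294017 rev/s = 17.641 rpm

value=17.64 rpm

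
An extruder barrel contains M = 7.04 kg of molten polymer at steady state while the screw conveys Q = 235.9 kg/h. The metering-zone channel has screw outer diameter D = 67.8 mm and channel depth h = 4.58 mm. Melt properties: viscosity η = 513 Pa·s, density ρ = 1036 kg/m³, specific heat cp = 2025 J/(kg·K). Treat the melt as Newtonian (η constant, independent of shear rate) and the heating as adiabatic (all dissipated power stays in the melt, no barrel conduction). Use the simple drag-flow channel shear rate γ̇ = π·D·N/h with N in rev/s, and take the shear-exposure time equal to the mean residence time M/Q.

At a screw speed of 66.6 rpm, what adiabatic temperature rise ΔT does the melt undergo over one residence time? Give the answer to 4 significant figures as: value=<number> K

value=70.01 K

Throughput in SI: Q_s = 235.9 kg/h ÷ 3600 s/h = 0.0655278 kg/s
t_res = M / Q_s = 7.04 / 0.0655278 = 107.435 s
D = 67.8 mm = 0.0678 m;  h = 4.58 mm = 0.00458 m;  N = 66.6 rpm / 60 = 1.11 rev/s
γ̇ = π D N / h = (π)(0.0678)(1.11) / 0.00458 = 51.6223 s⁻¹
ΔT = η·γ̇²·t_res/(ρ·cp) = [513 × 51.6223² × 107.435] / [1036 × 2025] = 70.009 K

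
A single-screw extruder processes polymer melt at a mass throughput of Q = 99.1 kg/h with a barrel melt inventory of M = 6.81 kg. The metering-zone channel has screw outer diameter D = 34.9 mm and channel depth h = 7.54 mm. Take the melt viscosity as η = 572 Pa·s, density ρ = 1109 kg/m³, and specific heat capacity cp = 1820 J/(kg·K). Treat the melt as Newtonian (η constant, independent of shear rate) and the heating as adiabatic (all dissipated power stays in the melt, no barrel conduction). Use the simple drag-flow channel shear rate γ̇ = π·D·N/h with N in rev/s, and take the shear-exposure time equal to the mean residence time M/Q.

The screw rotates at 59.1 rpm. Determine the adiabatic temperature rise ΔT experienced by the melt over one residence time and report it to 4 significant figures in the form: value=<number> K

value=14.38 K

Convert throughput: Q = 99.1 kg/h = 99.1/3600 = 0.0275278 kg/s
t_res = M / Q_s = 6.81 / 0.0275278 = 247.386 s
Convert to SI: D = 0.0349 m, h = 0.00754 m, N = 59.1/60 = 0.985 rev/s
γ̇ = π·D·N / h = π · 0.0349 · 0.985 / 0.00754 = 14.3232 s⁻¹
Adiabatic rise: ΔT = η γ̇² t_res / (ρ cp) = 572·(14.3232)²·247.386 / (1109·1820) = 14.383 K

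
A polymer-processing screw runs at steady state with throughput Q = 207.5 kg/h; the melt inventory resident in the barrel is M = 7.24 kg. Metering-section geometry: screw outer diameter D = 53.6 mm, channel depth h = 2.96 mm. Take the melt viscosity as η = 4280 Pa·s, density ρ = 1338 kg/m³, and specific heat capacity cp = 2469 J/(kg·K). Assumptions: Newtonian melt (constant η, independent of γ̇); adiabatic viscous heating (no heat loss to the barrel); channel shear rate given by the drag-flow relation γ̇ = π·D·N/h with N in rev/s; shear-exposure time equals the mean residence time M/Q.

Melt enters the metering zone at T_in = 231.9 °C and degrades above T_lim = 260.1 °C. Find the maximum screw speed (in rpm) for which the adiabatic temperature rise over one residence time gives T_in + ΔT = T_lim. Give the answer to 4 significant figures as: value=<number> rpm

value=13.88 rpm

Convert throughput: Q = 207.5 kg/h = 207.5/3600 = 0.0576389 kg/s
Mean residence time: t_res = M/Q_s = 7.24 kg / 0.0576389 kg/s = 125.61 s
Geometry in SI: D = 53.6 mm → 0.0536 m, h = 2.96 mm → 0.00296 m
ΔT_a = T_lim − T_in = 260.1 − 231.9 = 28.2 K
γ̇_max² = ΔT_a·ρ·cp/(η·t_res) = 28.2·1338·2469/(4280·125.61) = 173.284 s⁻²
γ̇_max = √173.284 = 13.1638 s⁻¹
N_max = γ̇_max h / (πD) = 13.1638·0.00296/(π·0.0536) = 0.231397 rev/s → ×60 = 13.8838 rpm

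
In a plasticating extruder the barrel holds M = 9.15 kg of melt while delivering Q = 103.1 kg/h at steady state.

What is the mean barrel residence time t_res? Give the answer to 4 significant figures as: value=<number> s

Throughput in SI: Q_s = 103.1 kg/h ÷ 3600 s/h = 0.0286389 kg/s
t_res = M / Q_s = 9.15 ÷ 0.0286389 = 319.496 s

value=319.5 s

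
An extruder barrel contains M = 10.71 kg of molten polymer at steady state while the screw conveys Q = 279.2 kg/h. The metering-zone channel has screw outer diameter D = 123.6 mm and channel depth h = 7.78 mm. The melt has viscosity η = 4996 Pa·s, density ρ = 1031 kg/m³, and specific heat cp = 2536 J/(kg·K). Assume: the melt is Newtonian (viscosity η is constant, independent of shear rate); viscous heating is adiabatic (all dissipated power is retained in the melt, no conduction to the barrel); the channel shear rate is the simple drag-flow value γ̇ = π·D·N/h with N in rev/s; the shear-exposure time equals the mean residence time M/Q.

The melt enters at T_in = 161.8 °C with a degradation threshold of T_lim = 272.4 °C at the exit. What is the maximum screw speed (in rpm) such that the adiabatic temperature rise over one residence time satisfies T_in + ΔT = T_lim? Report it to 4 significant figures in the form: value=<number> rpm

Throughput in SI: Q_s = 279.2 kg/h ÷ 3600 s/h = 0.0775556 kg/s
t_res = M / Q_s = 10.71 ÷ 0.0775556 = 138.095 s
D = 123.6 mm = 0.1236 m;  h = 7.78 mm = 0.00778 m
ΔT_a = T_lim − T_in = 272.4 °C − 161.8 °C = 110.6 K
γ̇_max² = ΔT_a·ρ·cp/(η·t_res) = 110.6·1031·2536/(4996·138.095) = 419.145 s⁻²
Take the square root: γ̇_max = √(419.145) = 20.473 s⁻¹
Solve γ̇ = πDN/h for N: N_max = γ̇_max·h/(π·D) = 20.473 × 0.00778 / (π × 0.1236) = 0.410198 rev/s = 24.6119 rpm

value=24.61 rpm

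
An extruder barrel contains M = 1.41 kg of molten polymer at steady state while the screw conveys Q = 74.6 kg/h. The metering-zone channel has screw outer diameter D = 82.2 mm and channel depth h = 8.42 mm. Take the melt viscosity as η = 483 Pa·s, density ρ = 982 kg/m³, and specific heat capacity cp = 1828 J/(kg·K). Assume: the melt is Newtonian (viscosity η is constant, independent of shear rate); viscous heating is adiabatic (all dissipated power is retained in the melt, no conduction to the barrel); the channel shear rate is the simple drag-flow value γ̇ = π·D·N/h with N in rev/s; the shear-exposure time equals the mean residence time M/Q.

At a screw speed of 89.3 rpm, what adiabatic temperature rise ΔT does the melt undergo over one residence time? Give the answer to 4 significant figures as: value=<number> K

value=38.15 K

Q_s = Q / 3600 = 74.6 / 3600 = 0.0207222 kg/s
Mean residence time: t_res = M/Q_s = 1.41 kg / 0.0207222 kg/s = 68.0429 s
Geometry in metres: D = 82.2 mm → 0.0822 m, h = 8.42 mm → 0.00842 m; screw speed N = 89.3 rpm = 1.48833 rev/s
Shear rate: γ̇ = πDN/h = π·0.0822·1.48833/0.00842 = 45.6467 s⁻¹
ΔT = η·γ̇²·t_res / (ρ·cp) = 483 · (45.6467)² · 68.0429 / (982 · 1828) = 38.1471 K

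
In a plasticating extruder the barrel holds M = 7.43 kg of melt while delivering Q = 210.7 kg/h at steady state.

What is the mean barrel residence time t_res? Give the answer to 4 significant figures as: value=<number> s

value=126.9 s

Q_s = Q / 3600 = 210.7 / 3600 = 0.0585278 kg/s
Mean residence time: t_res = M/Q_s = 7.43 kg / 0.0585278 kg/s = 126.948 s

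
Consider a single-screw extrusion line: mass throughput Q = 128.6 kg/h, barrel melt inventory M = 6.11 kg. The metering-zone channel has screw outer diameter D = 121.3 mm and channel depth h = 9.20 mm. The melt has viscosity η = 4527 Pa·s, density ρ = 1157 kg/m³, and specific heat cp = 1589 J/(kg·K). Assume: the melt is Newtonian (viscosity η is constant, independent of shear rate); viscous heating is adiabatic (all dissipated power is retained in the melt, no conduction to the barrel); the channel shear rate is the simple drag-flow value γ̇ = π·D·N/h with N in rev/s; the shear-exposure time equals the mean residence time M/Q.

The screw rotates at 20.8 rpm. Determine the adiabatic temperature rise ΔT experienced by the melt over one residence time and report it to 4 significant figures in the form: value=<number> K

value=86.84 K

Convert throughput: Q = 128.6 kg/h = 128.6/3600 = 0.0357222 kg/s
t_res = M / Q_s = 6.11 / 0.0357222 = 171.042 s
Geometry in metres: D = 121.3 mm → 0.1213 m, h = 9.20 mm → 0.0092 m; screw speed N = 20.8 rpm = 0.346667 rev/s
γ̇ = π·D·N / h = π · 0.1213 · 0.346667 / 0.0092 = 14.3594 s⁻¹
ΔT = η·γ̇²·t_res / (ρ·cp) = 4527 · (14.3594)² · 171.042 / (1157 · 1589) = 86.8412 K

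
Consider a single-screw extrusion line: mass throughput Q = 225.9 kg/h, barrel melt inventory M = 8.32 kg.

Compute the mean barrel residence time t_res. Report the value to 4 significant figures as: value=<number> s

value=132.6 s

Throughput in SI: Q_s = 225.9 kg/h ÷ 3600 s/h = 0.06275 kg/s
t_res = M / Q_s = 8.32 ÷ 0.06275 = 132.59 s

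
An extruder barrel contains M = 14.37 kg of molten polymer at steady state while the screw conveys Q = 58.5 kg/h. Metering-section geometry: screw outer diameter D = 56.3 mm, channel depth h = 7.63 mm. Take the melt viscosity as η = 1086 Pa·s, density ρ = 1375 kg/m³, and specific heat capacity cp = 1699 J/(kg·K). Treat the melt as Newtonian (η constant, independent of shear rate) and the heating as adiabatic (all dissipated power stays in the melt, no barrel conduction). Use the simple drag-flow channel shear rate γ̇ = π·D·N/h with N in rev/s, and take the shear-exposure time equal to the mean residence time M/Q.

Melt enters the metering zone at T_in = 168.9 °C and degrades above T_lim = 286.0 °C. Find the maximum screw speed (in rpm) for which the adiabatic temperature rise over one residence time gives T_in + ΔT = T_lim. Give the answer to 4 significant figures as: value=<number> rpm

value=43.68 rpm

Throughput in SI: Q_s = 58.5 kg/h ÷ 3600 s/h = 0.01625 kg/s
Mean residence time: t_res = M/Q_s = 14.37 kg / 0.01625 kg/s = 884.308 s
Geometry in SI: D = 56.3 mm → 0.0563 m, h = 7.63 mm → 0.00763 m
Allowable rise: ΔT_a = T_lim − T_in = 286.0 − 168.9 = 117.1 K
γ̇_max² = ΔT_a·ρ·cp / (η·t_res) = [117.1 × 1375 × 1699] / [1086 × 884.308] = 284.852 s⁻²
γ̇_max = √284.852 = 16.8776 s⁻¹
Solve γ̇ = πDN/h for N: N_max = γ̇_max·h/(π·D) = 16.8776 × 0.00763 / (π × 0.0563) = 0.728075 rev/s = 43.6845 rpm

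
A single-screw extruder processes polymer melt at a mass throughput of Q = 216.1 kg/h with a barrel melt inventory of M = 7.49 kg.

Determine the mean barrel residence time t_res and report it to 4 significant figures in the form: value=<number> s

Convert throughput: Q = 216.1 kg/h = 216.1/3600 = 0.0600278 kg/s
t_res = M / Q_s = 7.49 / 0.0600278 = 124.776 s

value=124.8 s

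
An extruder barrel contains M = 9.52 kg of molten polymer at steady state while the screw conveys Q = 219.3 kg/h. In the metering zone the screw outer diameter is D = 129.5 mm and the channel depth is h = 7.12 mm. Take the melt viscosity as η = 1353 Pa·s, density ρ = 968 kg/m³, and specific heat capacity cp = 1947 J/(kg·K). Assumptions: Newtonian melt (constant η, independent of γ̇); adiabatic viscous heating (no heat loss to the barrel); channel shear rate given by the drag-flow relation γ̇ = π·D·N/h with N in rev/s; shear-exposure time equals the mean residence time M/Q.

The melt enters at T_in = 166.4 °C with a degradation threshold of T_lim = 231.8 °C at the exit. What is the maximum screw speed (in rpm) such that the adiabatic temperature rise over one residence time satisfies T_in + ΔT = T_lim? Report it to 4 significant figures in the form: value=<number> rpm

Convert throughput: Q = 219.3 kg/h = 219.3/3600 = 0.0609167 kg/s
Mean residence time: t_res = M/Q_s = 9.52 kg / 0.0609167 kg/s = 156.279 s
Convert to metres: D = 0.1295 m, h = 0.00712 m
ΔT_a = T_lim − T_in = 231.8 − 166.4 = 65.4 K
Invert ΔT = ηγ̇²t_res/(ρcp) for γ̇: γ̇_max² = ΔT_a ρ cp / (η t_res) = 65.4·968·1947 / (1353·156.279) = 582.935 s⁻²
γ̇_max = sqrt(582.935) = 24.1441 s⁻¹
Solve γ̇ = πDN/h for N: N_max = γ̇_max·h/(π·D) = 24.1441 × 0.00712 / (π × 0.1295) = 0.422543 rev/s = 25.3526 rpm

value=25.35 rpm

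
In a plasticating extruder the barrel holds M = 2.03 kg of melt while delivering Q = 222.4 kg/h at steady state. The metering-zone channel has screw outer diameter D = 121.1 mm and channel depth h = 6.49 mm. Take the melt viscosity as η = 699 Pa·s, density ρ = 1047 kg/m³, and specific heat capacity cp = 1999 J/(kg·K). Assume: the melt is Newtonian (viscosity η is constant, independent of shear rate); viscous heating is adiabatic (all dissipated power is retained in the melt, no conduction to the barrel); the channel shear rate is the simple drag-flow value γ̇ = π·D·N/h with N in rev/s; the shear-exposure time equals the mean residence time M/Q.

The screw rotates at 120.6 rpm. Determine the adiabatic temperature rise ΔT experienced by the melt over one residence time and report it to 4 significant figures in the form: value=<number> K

Throughput in SI: Q_s = 222.4 kg/h ÷ 3600 s/h = 0.0617778 kg/s
t_res = M / Q_s = 2.03 ÷ 0.0617778 = 32.8597 s
Convert to SI: D = 0.1211 m, h = 0.00649 m, N = 120.6/60 = 2.01 rev/s
Shear rate: γ̇ = πDN/h = π·0.1211·2.01/0.00649 = 117.827 s⁻¹
ΔT = η·γ̇²·t_res/(ρ·cp) = [699 × 117.827² × 32.8597] / [1047 × 1999] = 152.36 K

value=152.4 K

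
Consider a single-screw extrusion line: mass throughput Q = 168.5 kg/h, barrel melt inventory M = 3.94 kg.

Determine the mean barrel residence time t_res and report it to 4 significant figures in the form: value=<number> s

value=84.18 s

Convert throughput: Q = 168.5 kg/h = 168.5/3600 = 0.0468056 kg/s
Mean residence time: t_res = M/Q_s = 3.94 kg / 0.0468056 kg/s = 84.178 s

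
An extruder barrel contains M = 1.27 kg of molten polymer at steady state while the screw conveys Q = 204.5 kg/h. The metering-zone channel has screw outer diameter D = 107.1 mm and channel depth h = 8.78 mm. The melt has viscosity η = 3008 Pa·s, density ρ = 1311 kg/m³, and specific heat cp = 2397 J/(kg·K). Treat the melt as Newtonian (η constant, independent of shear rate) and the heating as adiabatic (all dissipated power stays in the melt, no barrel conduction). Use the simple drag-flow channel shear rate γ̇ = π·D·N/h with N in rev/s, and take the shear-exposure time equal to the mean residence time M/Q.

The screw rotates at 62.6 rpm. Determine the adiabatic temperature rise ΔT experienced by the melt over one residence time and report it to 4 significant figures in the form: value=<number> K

value=34.21 K

Q_s = Q / 3600 = 204.5 / 3600 = 0.0568056 kg/s
t_res = M / Q_s = 1.27 ÷ 0.0568056 = 22.357 s
D = 107.1 mm = 0.1071 m;  h = 8.78 mm = 0.00878 m;  N = 62.6 rpm / 60 = 1.04333 rev/s
γ̇ = π·D·N / h = π · 0.1071 · 1.04333 / 0.00878 = 39.9823 s⁻¹
ΔT = η·γ̇²·t_res / (ρ·cp) = 3008 · (39.9823)² · 22.357 / (1311 · 2397) = 34.2102 K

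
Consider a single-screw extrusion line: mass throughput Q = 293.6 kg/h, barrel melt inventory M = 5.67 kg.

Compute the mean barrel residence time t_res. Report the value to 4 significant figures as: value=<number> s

value=69.52 s

Q_s = Q / 3600 = 293.6 / 3600 = 0.0815556 kg/s
t_res = M / Q_s = 5.67 / 0.0815556 = 69.5232 s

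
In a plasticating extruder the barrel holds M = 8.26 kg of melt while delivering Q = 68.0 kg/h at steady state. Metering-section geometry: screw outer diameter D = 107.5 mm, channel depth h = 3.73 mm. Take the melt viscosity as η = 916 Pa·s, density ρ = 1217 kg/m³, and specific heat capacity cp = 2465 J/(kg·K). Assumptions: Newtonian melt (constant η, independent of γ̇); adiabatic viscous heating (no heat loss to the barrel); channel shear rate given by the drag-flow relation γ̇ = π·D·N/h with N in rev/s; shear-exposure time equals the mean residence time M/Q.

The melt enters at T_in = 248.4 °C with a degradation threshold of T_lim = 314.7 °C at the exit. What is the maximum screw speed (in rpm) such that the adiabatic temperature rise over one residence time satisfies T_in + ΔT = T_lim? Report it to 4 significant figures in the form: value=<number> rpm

value=14.77 rpm

Throughput in SI: Q_s = 68.0 kg/h ÷ 3600 s/h = 0.0188889 kg/s
Mean residence time: t_res = M/Q_s = 8.26 kg / 0.0188889 kg/s = 437.294 s
D = 107.5 mm = 0.1075 m;  h = 3.73 mm = 0.00373 m
ΔT_a = T_lim − T_in = 314.7 − 248.4 = 66.3 K
γ̇_max² = ΔT_a·ρ·cp / (η·t_res) = [66.3 × 1217 × 2465] / [916 × 437.294] = 496.537 s⁻²
Take the square root: γ̇_max = √(496.537) = 22.2831 s⁻¹
Solve γ̇ = πDN/h for N: N_max = γ̇_max·h/(π·D) = 22.2831 × 0.00373 / (π × 0.1075) = 0.246108 rev/s = 14.7665 rpm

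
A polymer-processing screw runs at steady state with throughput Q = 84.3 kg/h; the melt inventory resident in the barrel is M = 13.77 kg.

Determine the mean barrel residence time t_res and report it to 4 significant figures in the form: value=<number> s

Q_s = Q / 3600 = 84.3 / 3600 = 0.0234167 kg/s
t_res = M / Q_s = 13.77 ÷ 0.0234167 = 588.043 s

value=588.0 s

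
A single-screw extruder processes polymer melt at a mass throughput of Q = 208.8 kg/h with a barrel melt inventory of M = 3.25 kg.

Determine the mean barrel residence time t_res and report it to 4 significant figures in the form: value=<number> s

Q_s = Q / 3600 = 208.8 / 3600 = 0.058 kg/s
t_res = M / Q_s = 3.25 / 0.058 = 56.0345 s

value=56.03 s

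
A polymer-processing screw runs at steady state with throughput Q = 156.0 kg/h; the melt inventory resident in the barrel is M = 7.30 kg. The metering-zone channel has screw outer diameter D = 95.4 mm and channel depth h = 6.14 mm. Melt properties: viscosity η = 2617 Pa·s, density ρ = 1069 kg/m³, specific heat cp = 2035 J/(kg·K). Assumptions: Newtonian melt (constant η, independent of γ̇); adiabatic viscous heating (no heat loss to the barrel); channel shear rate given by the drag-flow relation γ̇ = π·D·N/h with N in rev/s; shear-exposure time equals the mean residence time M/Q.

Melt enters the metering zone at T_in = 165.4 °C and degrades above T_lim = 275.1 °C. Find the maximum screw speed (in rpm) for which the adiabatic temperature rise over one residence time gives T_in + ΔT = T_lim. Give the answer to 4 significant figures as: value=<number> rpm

Throughput in SI: Q_s = 156.0 kg/h ÷ 3600 s/h = 0.0433333 kg/s
Mean residence time: t_res = M/Q_s = 7.30 kg / 0.0433333 kg/s = 168.462 s
Convert to metres: D = 0.0954 m, h = 0.00614 m
Allowable rise: ΔT_a = T_lim − T_in = 275.1 − 165.4 = 109.7 K
γ̇_max² = ΔT_a·ρ·cp / (η·t_res) = [109.7 × 1069 × 2035] / [2617 × 168.462] = 541.308 s⁻²
γ̇_max = √541.308 = 23.266 s⁻¹
N_max = γ̇_max h / (πD) = 23.266·0.00614/(π·0.0954) = 0.476642 rev/s → ×60 = 28.5985 rpm

value=28.60 rpm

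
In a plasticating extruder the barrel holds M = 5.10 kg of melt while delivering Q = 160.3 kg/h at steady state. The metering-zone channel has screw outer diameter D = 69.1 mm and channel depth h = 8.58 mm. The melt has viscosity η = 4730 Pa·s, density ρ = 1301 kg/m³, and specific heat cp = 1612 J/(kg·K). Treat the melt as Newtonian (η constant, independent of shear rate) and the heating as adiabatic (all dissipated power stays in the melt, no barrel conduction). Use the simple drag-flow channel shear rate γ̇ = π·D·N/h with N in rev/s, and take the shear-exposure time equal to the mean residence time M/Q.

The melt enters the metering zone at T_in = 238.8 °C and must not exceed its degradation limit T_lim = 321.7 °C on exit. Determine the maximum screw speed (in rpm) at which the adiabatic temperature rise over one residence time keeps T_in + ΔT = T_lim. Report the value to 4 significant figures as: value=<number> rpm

value=42.48 rpm

Convert throughput: Q = 160.3 kg/h = 160.3/3600 = 0.0445278 kg/s
t_res = M / Q_s = 5.10 / 0.0445278 = 114.535 s
Convert to metres: D = 0.0691 m, h = 0.00858 m
ΔT_a = T_lim − T_in = 321.7 °C − 238.8 °C = 82.9 K
γ̇_max² = ΔT_a·ρ·cp/(η·t_res) = 82.9·1301·1612/(4730·114.535) = 320.92 s⁻²
γ̇_max = sqrt(320.92) = 17.9142 s⁻¹
N_max = γ̇_max h / (πD) = 17.9142·0.00858/(π·0.0691) = 0.70804 rev/s → ×60 = 42.4824 rpm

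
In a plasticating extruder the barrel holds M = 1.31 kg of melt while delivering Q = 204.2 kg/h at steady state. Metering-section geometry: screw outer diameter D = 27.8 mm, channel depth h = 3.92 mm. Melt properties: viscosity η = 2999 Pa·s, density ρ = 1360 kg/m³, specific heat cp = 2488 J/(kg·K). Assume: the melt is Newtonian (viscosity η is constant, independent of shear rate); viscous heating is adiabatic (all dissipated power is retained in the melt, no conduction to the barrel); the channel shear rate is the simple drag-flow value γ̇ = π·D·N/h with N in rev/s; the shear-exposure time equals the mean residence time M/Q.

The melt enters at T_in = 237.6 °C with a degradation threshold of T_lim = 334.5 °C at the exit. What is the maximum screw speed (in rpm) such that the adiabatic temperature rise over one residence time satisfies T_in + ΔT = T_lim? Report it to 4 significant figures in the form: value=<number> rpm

Throughput in SI: Q_s = 204.2 kg/h ÷ 3600 s/h = 0.0567222 kg/s
Mean residence time: t_res = M/Q_s = 1.31 kg / 0.0567222 kg/s = 23.095 s
Convert to metres: D = 0.0278 m, h = 0.00392 m
ΔT_a = T_lim − T_in = 334.5 − 237.6 = 96.9 K
γ̇_max² = ΔT_a·ρ·cp / (η·t_res) = [96.9 × 1360 × 2488] / [2999 × 23.095] = 4733.89 s⁻²
Take the square root: γ̇_max = √(4733.89) = 68.8033 s⁻¹
N_max = γ̇_max h / (πD) = 68.8033·0.00392/(π·0.0278) = 3.08817 rev/s → ×60 = 185.29 rpm

value=185.3 rpm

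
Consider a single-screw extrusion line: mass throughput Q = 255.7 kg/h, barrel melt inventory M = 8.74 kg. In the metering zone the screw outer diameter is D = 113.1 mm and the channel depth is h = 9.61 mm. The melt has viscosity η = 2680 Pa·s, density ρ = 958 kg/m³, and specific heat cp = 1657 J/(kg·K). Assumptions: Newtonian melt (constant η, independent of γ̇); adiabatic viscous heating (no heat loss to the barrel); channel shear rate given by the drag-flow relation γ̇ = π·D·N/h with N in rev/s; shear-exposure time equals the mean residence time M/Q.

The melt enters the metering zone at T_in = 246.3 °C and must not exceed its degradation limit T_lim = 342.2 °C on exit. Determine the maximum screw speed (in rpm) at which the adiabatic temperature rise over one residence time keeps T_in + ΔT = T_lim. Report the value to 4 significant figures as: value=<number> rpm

Convert throughput: Q = 255.7 kg/h = 255.7/3600 = 0.0710278 kg/s
t_res = M / Q_s = 8.74 ÷ 0.0710278 = 123.05 s
Convert to metres: D = 0.1131 m, h = 0.00961 m
Allowable rise: ΔT_a = T_lim − T_in = 342.2 − 246.3 = 95.9 K
γ̇_max² = ΔT_a·ρ·cp / (η·t_res) = [95.9 × 958 × 1657] / [2680 × 123.05] = 461.624 s⁻²
γ̇_max = sqrt(461.624) = 21.4854 s⁻¹
N_max = γ̇_max·h / (π·D) = 21.4854 · 0.00961 / (π · 0.1131) = 0.581106 rev/s = 34.8663 rpm

value=34.87 rpm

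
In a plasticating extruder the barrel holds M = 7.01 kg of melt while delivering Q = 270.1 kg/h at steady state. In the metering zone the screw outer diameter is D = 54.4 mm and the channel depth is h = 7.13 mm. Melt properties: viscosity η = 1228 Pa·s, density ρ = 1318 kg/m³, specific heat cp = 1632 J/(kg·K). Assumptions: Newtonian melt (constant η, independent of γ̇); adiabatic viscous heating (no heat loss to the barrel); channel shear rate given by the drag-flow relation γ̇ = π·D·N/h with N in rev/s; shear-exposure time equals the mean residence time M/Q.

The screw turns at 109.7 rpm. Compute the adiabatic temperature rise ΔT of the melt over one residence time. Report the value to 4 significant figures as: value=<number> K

value=102.4 K

Convert throughput: Q = 270.1 kg/h = 270.1/3600 = 0.0750278 kg/s
Mean residence time: t_res = M/Q_s = 7.01 kg / 0.0750278 kg/s = 93.4321 s
D = 54.4 mm = 0.0544 m;  h = 7.13 mm = 0.00713 m;  N = 109.7 rpm / 60 = 1.82833 rev/s
Shear rate: γ̇ = πDN/h = π·0.0544·1.82833/0.00713 = 43.8243 s⁻¹
Adiabatic rise: ΔT = η γ̇² t_res / (ρ cp) = 1228·(43.8243)²·93.4321 / (1318·1632) = 102.444 K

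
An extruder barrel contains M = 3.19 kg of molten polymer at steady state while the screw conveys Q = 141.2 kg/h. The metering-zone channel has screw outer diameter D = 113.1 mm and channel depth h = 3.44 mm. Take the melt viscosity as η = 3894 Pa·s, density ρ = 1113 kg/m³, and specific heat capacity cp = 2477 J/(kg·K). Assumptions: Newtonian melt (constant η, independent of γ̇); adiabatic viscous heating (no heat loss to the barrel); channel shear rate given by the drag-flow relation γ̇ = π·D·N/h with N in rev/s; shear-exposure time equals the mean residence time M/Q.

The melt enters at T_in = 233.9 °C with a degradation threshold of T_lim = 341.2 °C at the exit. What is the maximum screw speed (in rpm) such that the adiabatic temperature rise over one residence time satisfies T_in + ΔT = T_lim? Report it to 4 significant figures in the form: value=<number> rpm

Q_s = Q / 3600 = 141.2 / 3600 = 0.0392222 kg/s
t_res = M / Q_s = 3.19 / 0.0392222 = 81.3314 s
Convert to metres: D = 0.1131 m, h = 0.00344 m
Allowable rise: ΔT_a = T_lim − T_in = 341.2 − 233.9 = 107.3 K
γ̇_max² = ΔT_a·ρ·cp/(η·t_res) = 107.3·1113·2477/(3894·81.3314) = 934.042 s⁻²
γ̇_max = √934.042 = 30.5621 s⁻¹
N_max = γ̇_max h / (πD) = 30.5621·0.00344/(π·0.1131) = 0.295889 rev/s → ×60 = 17.7534 rpm

value=17.75 rpm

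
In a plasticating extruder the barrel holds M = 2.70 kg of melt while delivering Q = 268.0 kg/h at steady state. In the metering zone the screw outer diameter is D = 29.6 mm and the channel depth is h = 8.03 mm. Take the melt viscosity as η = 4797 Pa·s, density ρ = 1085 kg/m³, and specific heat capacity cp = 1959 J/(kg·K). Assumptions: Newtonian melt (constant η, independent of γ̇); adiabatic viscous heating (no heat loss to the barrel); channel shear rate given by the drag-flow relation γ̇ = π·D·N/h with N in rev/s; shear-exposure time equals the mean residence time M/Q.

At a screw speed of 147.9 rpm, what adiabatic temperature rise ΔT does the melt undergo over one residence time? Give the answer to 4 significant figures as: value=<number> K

value=66.70 K

Q_s = Q / 3600 = 268.0 / 3600 = 0.0744444 kg/s
Mean residence time: t_res = M/Q_s = 2.70 kg / 0.0744444 kg/s = 36.2687 s
Geometry in metres: D = 29.6 mm → 0.0296 m, h = 8.03 mm → 0.00803 m; screw speed N = 147.9 rpm = 2.465 rev/s
γ̇ = π·D·N / h = π · 0.0296 · 2.465 / 0.00803 = 28.5458 s⁻¹
ΔT = η·γ̇²·t_res / (ρ·cp) = 4797 · (28.5458)² · 36.2687 / (1085 · 1959) = 66.6996 K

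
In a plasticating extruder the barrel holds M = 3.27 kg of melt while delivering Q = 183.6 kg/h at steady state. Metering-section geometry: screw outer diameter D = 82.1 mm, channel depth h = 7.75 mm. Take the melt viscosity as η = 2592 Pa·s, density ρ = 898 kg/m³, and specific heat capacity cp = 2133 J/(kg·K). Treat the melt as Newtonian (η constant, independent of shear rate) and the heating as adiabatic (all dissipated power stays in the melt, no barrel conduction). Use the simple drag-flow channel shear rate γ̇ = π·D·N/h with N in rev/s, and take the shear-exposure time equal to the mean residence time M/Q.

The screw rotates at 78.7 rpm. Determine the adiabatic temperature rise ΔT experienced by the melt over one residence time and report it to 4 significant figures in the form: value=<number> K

value=165.3 K

Throughput in SI: Q_s = 183.6 kg/h ÷ 3600 s/h = 0.051 kg/s
t_res = M / Q_s = 3.27 / 0.051 = 64.1176 s
Convert to SI: D = 0.0821 m, h = 0.00775 m, N = 78.7/60 = 1.31167 rev/s
γ̇ = π D N / h = (π)(0.0821)(1.31167) / 0.00775 = 43.6531 s⁻¹
ΔT = η·γ̇²·t_res/(ρ·cp) = [2592 × 43.6531² × 64.1176] / [898 × 2133] = 165.339 K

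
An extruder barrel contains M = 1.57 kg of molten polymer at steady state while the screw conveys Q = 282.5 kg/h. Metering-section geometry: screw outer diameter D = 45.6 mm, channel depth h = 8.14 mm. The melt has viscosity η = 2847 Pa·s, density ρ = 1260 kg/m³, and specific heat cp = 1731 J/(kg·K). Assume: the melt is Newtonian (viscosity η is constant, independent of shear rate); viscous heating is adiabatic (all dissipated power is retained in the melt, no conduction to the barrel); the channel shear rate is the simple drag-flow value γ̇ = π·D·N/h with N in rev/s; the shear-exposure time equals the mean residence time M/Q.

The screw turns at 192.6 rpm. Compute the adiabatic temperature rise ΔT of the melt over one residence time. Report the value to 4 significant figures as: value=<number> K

value=83.35 K

Convert throughput: Q = 282.5 kg/h = 282.5/3600 = 0.0784722 kg/s
Mean residence time: t_res = M/Q_s = 1.57 kg / 0.0784722 kg/s = 20.0071 s
Convert to SI: D = 0.0456 m, h = 0.00814 m, N = 192.6/60 = 3.21 rev/s
γ̇ = π D N / h = (π)(0.0456)(3.21) / 0.00814 = 56.4931 s⁻¹
ΔT = η·γ̇²·t_res/(ρ·cp) = [2847 × 56.4931² × 20.0071] / [1260 × 1731] = 83.3478 K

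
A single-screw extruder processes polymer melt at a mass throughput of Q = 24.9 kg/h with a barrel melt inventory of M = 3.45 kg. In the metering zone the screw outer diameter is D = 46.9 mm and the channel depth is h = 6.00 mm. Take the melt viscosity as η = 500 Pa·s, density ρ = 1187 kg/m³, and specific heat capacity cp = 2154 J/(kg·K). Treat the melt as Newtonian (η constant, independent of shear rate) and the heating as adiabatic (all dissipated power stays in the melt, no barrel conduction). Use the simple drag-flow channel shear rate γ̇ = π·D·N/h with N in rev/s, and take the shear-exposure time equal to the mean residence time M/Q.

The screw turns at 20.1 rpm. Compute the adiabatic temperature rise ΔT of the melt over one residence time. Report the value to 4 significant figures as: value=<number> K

Q_s = Q / 3600 = 24.9 / 3600 = 0.00691667 kg/s
Mean residence time: t_res = M/Q_s = 3.45 kg / 0.00691667 kg/s = 498.795 s
D = 46.9 mm = 0.0469 m;  h = 6.00 mm = 0.006 m;  N = 20.1 rpm / 60 = 0.335 rev/s
Shear rate: γ̇ = πDN/h = π·0.0469·0.335/0.006 = 8.22652 s⁻¹
ΔT = η·γ̇²·t_res/(ρ·cp) = [500 × 8.22652² × 498.795] / [1187 × 2154] = 6.60128 K

value=6.601 K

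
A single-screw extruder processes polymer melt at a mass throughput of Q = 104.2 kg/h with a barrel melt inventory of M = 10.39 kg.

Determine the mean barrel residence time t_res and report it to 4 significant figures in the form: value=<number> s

value=359.0 s

Throughput in SI: Q_s = 104.2 kg/h ÷ 3600 s/h = 0.0289444 kg/s
t_res = M / Q_s = 10.39 / 0.0289444 = 358.964 s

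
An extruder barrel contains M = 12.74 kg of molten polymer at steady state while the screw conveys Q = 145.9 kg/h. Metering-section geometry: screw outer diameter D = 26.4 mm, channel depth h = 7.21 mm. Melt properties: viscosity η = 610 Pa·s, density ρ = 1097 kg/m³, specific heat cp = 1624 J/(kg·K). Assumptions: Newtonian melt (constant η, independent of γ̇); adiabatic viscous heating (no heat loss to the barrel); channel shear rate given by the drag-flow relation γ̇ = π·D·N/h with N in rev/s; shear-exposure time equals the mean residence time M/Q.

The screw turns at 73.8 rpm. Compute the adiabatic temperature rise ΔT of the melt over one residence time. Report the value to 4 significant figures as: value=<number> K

Q_s = Q / 3600 = 145.9 / 3600 = 0.0405278 kg/s
t_res = M / Q_s = 12.74 ÷ 0.0405278 = 314.352 s
Convert to SI: D = 0.0264 m, h = 0.00721 m, N = 73.8/60 = 1.23 rev/s
Shear rate: γ̇ = πDN/h = π·0.0264·1.23/0.00721 = 14.1489 s⁻¹
Adiabatic rise: ΔT = η γ̇² t_res / (ρ cp) = 610·(14.1489)²·314.352 / (1097·1624) = 21.5477 K

value=21.55 K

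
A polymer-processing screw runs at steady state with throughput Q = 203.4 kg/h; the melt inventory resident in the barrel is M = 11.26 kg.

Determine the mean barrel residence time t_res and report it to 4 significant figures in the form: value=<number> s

value=199.3 s

Throughput in SI: Q_s = 203.4 kg/h ÷ 3600 s/h = 0.0565 kg/s
t_res = M / Q_s = 11.26 ÷ 0.0565 = 199.292 s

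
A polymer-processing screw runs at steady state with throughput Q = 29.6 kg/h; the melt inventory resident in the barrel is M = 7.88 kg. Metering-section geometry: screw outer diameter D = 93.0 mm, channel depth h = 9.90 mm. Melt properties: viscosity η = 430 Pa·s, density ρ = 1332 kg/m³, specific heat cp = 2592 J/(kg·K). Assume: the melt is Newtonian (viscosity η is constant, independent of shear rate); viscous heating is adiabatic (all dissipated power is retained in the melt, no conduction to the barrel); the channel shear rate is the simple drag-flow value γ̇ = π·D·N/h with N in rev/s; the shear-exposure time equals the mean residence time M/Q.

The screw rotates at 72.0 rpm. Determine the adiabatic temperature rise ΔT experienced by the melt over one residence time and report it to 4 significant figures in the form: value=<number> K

Q_s = Q / 3600 = 29.6 / 3600 = 0.00822222 kg/s
Mean residence time: t_res = M/Q_s = 7.88 kg / 0.00822222 kg/s = 958.378 s
Geometry in metres: D = 93.0 mm → 0.093 m, h = 9.90 mm → 0.0099 m; screw speed N = 72.0 rpm = 1.2 rev/s
γ̇ = π D N / h = (π)(0.093)(1.2) / 0.0099 = 35.4143 s⁻¹
Adiabatic rise: ΔT = η γ̇² t_res / (ρ cp) = 430·(35.4143)²·958.378 / (1332·2592) = 149.701 K

value=149.7 K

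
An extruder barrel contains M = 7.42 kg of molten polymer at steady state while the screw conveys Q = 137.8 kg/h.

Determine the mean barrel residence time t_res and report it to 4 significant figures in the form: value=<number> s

Convert throughput: Q = 137.8 kg/h = 137.8/3600 = 0.0382778 kg/s
t_res = M / Q_s = 7.42 / 0.0382778 = 193.846 s

value=193.8 s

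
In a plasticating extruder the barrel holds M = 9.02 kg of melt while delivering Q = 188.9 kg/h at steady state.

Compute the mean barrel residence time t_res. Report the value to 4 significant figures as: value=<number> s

Convert throughput: Q = 188.9 kg/h = 188.9/3600 = 0.0524722 kg/s
t_res = M / Q_s = 9.02 / 0.0524722 = 171.9 s

value=171.9 s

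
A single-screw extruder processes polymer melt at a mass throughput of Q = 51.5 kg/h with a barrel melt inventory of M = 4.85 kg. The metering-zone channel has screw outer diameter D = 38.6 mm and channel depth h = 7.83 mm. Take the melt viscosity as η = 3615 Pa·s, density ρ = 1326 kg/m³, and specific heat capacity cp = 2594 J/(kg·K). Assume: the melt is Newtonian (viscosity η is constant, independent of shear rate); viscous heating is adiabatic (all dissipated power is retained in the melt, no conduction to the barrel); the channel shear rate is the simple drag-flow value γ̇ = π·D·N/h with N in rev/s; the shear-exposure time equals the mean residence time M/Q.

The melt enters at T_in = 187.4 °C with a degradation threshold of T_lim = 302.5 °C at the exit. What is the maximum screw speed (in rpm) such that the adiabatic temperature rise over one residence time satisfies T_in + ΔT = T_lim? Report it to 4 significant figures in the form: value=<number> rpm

Q_s = Q / 3600 = 51.5 / 3600 = 0.0143056 kg/s
t_res = M / Q_s = 4.85 / 0.0143056 = 339.029 s
Convert to metres: D = 0.0386 m, h = 0.00783 m
Allowable rise: ΔT_a = T_lim − T_in = 302.5 − 187.4 = 115.1 K
γ̇_max² = ΔT_a·ρ·cp / (η·t_res) = [115.1 × 1326 × 2594] / [3615 × 339.029] = 323.03 s⁻²
γ̇_max = sqrt(323.03) = 17.973 s⁻¹
N_max = γ̇_max·h / (π·D) = 17.973 · 0.00783 / (π · 0.0386) = 1.1605 rev/s = 69.6302 rpm

value=69.63 rpm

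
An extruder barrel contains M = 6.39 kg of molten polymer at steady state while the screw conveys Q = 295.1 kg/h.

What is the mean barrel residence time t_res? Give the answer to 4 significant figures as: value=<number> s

value=77.95 s

Convert throughput: Q = 295.1 kg/h = 295.1/3600 = 0.0819722 kg/s
t_res = M / Q_s = 6.39 ÷ 0.0819722 = 77.9532 s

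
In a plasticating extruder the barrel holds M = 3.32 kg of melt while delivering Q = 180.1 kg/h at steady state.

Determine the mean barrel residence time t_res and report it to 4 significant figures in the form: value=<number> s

value=66.36 s

Q_s = Q / 3600 = 180.1 / 3600 = 0.0500278 kg/s
Mean residence time: t_res = M/Q_s = 3.32 kg / 0.0500278 kg/s = 66.3631 s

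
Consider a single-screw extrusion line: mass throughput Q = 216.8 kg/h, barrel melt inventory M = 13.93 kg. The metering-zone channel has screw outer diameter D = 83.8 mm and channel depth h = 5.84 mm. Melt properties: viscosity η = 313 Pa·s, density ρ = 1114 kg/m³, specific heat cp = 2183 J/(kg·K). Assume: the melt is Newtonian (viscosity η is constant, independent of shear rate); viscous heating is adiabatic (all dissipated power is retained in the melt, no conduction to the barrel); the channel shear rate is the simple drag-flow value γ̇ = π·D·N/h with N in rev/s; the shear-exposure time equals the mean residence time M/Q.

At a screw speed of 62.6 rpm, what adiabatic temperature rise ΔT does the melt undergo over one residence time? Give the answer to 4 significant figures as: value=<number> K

value=65.86 K

Q_s = Q / 3600 = 216.8 / 3600 = 0.0602222 kg/s
Mean residence time: t_res = M/Q_s = 13.93 kg / 0.0602222 kg/s = 231.31 s
Convert to SI: D = 0.0838 m, h = 0.00584 m, N = 62.6/60 = 1.04333 rev/s
γ̇ = π D N / h = (π)(0.0838)(1.04333) / 0.00584 = 47.0332 s⁻¹
Adiabatic rise: ΔT = η γ̇² t_res / (ρ cp) = 313·(47.0332)²·231.31 / (1114·2183) = 65.8579 K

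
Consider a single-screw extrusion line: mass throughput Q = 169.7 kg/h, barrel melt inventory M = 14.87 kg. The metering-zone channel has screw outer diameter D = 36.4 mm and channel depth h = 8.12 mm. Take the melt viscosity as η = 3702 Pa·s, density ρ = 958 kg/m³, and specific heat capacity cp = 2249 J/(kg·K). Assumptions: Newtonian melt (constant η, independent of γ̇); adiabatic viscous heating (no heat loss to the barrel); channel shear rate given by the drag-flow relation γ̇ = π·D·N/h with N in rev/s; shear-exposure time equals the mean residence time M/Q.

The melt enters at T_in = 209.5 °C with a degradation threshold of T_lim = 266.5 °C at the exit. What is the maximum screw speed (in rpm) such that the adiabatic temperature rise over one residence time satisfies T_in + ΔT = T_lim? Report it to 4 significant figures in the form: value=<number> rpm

Q_s = Q / 3600 = 169.7 / 3600 = 0.0471389 kg/s
t_res = M / Q_s = 14.87 ÷ 0.0471389 = 315.451 s
D = 36.4 mm = 0.0364 m;  h = 8.12 mm = 0.00812 m
Allowable rise: ΔT_a = T_lim − T_in = 266.5 − 209.5 = 57 K
Invert ΔT = ηγ̇²t_res/(ρcp) for γ̇: γ̇_max² = ΔT_a ρ cp / (η t_res) = 57·958·2249 / (3702·315.451) = 105.163 s⁻²
γ̇_max = sqrt(105.163) = 10.2549 s⁻¹
N_max = γ̇_max·h / (π·D) = 10.2549 · 0.00812 / (π · 0.0364) = 0.728175 rev/s = 43.6905 rpm

value=43.69 rpm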